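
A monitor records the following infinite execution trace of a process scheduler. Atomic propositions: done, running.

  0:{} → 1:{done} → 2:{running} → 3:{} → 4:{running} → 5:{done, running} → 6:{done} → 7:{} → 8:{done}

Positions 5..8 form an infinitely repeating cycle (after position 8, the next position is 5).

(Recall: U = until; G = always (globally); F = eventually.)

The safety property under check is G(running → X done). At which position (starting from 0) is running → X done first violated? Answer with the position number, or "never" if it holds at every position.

2

Check running → X done at each position in order: 0 ✓, 1 ✓.
At position 2 the labels are {running} and the next position 3 has {}, so running → X done is false there. This is the first violation.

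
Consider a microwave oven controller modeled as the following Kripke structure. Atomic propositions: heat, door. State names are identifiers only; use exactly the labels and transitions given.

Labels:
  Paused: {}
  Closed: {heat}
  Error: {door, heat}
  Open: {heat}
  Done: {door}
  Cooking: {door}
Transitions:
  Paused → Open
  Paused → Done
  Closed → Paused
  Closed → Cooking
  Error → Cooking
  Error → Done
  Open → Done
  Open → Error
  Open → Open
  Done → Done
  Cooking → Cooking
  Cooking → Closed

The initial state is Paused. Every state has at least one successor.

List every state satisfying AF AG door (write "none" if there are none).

States satisfying AG door: {Done}.
States satisfying AF AG door: {Done}.

{Done}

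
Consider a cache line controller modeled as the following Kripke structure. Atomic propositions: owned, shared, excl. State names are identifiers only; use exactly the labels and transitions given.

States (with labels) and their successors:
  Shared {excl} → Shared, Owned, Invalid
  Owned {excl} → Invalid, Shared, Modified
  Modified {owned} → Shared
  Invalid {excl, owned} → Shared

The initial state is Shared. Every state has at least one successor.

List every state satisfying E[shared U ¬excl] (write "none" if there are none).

{Modified}

States satisfying shared: ∅.
States satisfying ¬excl: {Modified}.
States satisfying E[shared U ¬excl]: {Modified}.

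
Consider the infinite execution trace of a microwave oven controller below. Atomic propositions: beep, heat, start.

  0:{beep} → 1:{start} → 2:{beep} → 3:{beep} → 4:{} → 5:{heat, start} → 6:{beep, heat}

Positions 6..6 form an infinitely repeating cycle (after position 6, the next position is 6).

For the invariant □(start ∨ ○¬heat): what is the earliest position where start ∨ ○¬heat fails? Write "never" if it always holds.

4

Check start ∨ ○¬heat at each position in order: 0 ✓, 1 ✓, 2 ✓, 3 ✓.
At position 4 the labels are {} and the next position 5 has {heat, start}, so start ∨ ○¬heat is false there. This is the first violation.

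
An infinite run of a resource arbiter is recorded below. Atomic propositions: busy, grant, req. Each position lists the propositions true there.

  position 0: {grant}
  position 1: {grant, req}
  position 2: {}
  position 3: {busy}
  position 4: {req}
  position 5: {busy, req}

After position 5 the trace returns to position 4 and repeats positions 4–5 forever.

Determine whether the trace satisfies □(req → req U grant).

req → req U grant must hold at every position from 0 onward. It fails at position 4, so □(req → req U grant) is false.
Positions where req holds: 1, 4, 5.
Check req U grant at each: 1→ok, 4→fails, 5→fails.

Violated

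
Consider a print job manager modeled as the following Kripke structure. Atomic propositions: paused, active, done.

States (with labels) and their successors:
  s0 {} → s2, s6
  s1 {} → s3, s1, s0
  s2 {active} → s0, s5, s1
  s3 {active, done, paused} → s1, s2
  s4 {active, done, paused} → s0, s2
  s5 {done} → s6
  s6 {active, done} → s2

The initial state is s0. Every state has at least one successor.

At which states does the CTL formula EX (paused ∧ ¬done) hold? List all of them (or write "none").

States satisfying paused ∧ ¬done: ∅.
States satisfying EX (paused ∧ ¬done): ∅.

none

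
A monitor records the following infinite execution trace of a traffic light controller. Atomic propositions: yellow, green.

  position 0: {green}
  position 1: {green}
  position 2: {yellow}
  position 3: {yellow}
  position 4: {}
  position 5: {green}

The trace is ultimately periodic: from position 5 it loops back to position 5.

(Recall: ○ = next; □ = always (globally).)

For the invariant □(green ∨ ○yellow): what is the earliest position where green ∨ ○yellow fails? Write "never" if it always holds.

Check green ∨ ○yellow at each position in order: 0 ✓, 1 ✓, 2 ✓.
At position 3 the labels are {yellow} and the next position 4 has {}, so green ∨ ○yellow is false there. This is the first violation.

3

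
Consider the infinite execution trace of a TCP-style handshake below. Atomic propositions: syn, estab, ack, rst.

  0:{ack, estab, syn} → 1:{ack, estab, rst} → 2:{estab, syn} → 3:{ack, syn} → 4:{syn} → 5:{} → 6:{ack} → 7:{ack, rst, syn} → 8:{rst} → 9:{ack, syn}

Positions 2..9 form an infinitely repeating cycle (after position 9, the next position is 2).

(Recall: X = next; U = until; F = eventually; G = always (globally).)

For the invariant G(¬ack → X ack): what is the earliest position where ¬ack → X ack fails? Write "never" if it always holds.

4

Check ¬ack → X ack at each position in order: 0 ✓, 1 ✓, 2 ✓, 3 ✓.
At position 4 the labels are {syn} and the next position 5 has {}, so ¬ack → X ack is false there. This is the first violation.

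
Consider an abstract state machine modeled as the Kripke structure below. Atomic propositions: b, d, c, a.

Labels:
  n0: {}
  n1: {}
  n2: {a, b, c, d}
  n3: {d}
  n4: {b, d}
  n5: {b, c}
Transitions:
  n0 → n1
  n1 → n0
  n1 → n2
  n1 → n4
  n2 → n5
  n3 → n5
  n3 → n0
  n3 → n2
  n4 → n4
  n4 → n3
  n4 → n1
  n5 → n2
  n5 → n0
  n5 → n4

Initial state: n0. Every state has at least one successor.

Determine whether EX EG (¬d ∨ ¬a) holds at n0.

States satisfying EG (¬d ∨ ¬a): {n0, n1, n3, n4, n5}.
States satisfying EX EG (¬d ∨ ¬a): {n0, n1, n2, n3, n4, n5}.
n0 ∈ Sat(EX EG (¬d ∨ ¬a)).

Yes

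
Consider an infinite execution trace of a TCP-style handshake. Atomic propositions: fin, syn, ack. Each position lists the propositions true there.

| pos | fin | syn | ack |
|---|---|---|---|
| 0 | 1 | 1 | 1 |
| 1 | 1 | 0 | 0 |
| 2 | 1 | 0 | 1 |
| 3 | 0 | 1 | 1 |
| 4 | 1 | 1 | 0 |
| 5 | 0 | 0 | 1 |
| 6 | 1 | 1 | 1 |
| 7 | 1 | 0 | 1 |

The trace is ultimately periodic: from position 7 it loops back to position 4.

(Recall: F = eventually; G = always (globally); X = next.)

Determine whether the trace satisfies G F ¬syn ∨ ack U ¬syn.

Holds

F ¬syn holds at every position 0..7, and those are all positions ever visited, so G F ¬syn holds.
Walking from position 0: ¬syn first holds at position 1, and ack holds at every earlier position along the way, so ack U ¬syn holds.
At position 0: G F ¬syn is true; ack U ¬syn is true; so G F ¬syn ∨ ack U ¬syn is true.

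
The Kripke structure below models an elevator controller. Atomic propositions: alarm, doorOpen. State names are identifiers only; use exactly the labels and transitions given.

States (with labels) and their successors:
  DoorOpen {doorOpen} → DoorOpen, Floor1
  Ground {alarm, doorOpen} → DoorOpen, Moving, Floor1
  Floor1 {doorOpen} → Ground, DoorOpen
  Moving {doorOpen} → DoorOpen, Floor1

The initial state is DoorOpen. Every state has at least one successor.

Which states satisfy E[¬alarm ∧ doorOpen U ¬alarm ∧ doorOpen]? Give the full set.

States satisfying ¬alarm ∧ doorOpen: {DoorOpen, Floor1, Moving}.
States satisfying E[¬alarm ∧ doorOpen U ¬alarm ∧ doorOpen]: {DoorOpen, Floor1, Moving}.

{DoorOpen, Floor1, Moving}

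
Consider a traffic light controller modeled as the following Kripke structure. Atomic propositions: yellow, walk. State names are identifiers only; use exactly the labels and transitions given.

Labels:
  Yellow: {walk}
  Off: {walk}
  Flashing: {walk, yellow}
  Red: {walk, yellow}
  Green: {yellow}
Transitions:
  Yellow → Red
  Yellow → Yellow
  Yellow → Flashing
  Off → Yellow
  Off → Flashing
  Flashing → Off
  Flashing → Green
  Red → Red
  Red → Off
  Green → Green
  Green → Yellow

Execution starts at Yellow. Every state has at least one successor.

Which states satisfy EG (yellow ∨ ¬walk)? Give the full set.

{Flashing, Red, Green}

States satisfying yellow ∨ ¬walk: {Flashing, Red, Green}.
States satisfying EG (yellow ∨ ¬walk): {Flashing, Red, Green}.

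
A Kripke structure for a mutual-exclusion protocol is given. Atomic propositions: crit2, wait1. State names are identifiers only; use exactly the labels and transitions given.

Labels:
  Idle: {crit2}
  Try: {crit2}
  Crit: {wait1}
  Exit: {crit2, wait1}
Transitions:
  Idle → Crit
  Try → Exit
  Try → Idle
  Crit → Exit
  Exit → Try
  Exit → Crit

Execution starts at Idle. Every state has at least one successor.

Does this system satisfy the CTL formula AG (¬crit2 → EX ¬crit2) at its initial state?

States satisfying ¬crit2 → EX ¬crit2: {Idle, Try, Exit}.
States satisfying AG (¬crit2 → EX ¬crit2): ∅.
Crit is reachable from Idle and violates ¬crit2 → EX ¬crit2, so AG fails at Idle.
Idle ∉ Sat(AG (¬crit2 → EX ¬crit2)).

No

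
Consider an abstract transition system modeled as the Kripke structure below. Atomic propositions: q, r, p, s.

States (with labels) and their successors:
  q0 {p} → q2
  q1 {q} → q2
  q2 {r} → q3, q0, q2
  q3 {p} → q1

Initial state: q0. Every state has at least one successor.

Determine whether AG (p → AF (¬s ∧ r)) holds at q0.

States satisfying p → AF (¬s ∧ r): {q0, q1, q2, q3}.
States satisfying AG (p → AF (¬s ∧ r)): {q0, q1, q2, q3}.
Every state reachable from q0 satisfies p → AF (¬s ∧ r).
q0 ∈ Sat(AG (p → AF (¬s ∧ r))).

Holds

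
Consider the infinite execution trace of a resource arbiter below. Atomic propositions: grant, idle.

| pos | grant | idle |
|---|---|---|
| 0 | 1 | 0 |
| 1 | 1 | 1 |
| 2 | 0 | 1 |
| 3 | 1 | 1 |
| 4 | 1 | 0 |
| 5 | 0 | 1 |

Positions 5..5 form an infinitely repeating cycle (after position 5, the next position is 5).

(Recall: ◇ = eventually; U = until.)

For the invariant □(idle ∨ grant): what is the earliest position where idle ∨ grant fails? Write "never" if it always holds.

never

idle ∨ grant holds at every position 0..5, and those are all the positions the trace ever visits, so the invariant □(idle ∨ grant) is never violated.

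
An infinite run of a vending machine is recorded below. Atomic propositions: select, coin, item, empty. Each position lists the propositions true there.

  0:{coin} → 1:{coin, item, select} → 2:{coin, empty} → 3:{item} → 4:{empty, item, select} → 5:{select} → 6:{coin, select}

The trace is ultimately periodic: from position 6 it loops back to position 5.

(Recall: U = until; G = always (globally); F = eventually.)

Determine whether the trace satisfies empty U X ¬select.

No

Walking from position 0: at position 0, X ¬select has not yet held and empty fails, so empty U X ¬select is false.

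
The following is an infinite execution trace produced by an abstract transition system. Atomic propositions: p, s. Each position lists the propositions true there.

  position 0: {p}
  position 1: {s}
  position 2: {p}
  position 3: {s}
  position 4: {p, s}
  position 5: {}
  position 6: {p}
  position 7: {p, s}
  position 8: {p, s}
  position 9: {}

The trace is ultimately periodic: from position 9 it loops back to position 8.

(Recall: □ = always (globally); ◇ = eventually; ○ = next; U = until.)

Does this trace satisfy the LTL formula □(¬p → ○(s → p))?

¬p → ○(s → p) holds at every position 0..9, and those are all positions ever visited, so □(¬p → ○(s → p)) holds.
Positions where ¬p holds: 1, 3, 5, 9.
Check ○(s → p) at each: 1→ok, 3→ok, 5→ok, 9→ok.

Satisfied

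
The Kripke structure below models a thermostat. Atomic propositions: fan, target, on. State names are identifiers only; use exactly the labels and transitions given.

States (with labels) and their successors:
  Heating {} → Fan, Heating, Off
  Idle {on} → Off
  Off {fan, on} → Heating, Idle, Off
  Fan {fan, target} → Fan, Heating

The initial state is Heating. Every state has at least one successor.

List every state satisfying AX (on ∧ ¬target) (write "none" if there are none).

{Idle}

States satisfying on ∧ ¬target: {Idle, Off}.
States satisfying AX (on ∧ ¬target): {Idle}.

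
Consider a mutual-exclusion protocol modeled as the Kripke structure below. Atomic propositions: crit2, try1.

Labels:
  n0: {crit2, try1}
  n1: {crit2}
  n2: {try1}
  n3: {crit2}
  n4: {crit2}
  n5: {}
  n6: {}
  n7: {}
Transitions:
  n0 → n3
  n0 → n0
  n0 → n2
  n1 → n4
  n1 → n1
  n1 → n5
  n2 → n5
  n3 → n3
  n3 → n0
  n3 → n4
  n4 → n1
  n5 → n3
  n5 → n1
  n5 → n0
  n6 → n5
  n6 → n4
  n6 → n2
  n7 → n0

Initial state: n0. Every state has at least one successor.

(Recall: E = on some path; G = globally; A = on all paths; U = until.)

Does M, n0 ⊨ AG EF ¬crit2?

States satisfying EF ¬crit2: {n0, n1, n2, n3, n4, n5, n6, n7}.
States satisfying AG EF ¬crit2: {n0, n1, n2, n3, n4, n5, n6, n7}.
Every state reachable from n0 satisfies EF ¬crit2.
n0 ∈ Sat(AG EF ¬crit2).

Yes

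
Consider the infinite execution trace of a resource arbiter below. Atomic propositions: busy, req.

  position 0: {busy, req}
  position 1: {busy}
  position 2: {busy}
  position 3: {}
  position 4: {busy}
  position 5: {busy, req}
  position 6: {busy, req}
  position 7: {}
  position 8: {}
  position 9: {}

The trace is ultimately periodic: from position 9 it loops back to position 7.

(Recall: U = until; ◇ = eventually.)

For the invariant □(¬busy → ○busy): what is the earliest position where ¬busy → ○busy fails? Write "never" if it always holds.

7

Check ¬busy → ○busy at each position in order: 0 ✓, 1 ✓, 2 ✓, 3 ✓, 4 ✓, 5 ✓, 6 ✓.
At position 7 the labels are {} and the next position 8 has {}, so ¬busy → ○busy is false there. This is the first violation.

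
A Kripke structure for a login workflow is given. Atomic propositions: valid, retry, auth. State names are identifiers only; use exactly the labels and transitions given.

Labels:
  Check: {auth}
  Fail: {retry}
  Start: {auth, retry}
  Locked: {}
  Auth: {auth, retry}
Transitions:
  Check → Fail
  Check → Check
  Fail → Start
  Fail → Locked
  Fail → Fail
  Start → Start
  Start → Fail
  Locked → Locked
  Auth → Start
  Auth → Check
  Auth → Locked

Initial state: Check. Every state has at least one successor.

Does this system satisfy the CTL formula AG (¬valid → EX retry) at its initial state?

States satisfying ¬valid → EX retry: {Check, Fail, Start, Auth}.
States satisfying AG (¬valid → EX retry): ∅.
Locked is reachable from Check and violates ¬valid → EX retry, so AG fails at Check.
Check ∉ Sat(AG (¬valid → EX retry)).

Violated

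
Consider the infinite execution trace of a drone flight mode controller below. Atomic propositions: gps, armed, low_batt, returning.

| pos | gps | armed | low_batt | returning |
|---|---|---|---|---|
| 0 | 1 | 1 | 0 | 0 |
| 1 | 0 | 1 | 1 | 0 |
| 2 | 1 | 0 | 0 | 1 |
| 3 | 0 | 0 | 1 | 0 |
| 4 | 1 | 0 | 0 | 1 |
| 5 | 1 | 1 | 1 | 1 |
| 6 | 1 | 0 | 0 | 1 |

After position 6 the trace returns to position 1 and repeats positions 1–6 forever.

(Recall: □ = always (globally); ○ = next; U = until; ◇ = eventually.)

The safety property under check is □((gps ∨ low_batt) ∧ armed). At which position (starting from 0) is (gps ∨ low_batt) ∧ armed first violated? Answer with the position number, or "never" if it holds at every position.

Check (gps ∨ low_batt) ∧ armed at each position in order: 0 ✓, 1 ✓.
At position 2 the labels are {gps, returning}, so (gps ∨ low_batt) ∧ armed is false there. This is the first violation.

2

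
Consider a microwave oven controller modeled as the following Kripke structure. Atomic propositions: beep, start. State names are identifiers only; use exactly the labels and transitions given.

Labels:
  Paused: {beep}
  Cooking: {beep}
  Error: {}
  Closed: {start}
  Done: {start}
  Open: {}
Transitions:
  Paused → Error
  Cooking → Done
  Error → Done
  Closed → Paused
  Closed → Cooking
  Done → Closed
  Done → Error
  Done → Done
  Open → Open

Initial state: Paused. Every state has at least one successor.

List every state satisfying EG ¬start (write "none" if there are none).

{Open}

States satisfying ¬start: {Paused, Cooking, Error, Open}.
States satisfying EG ¬start: {Open}.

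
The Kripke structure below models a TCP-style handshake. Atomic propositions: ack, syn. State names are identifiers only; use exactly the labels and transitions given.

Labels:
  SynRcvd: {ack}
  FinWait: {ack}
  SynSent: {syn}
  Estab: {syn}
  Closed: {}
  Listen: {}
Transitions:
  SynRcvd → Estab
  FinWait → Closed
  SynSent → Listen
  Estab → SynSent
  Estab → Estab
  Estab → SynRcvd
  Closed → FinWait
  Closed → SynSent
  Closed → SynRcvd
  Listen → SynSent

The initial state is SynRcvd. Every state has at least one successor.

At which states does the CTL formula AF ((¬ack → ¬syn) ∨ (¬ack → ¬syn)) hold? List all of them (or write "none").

States satisfying (¬ack → ¬syn) ∨ (¬ack → ¬syn): {SynRcvd, FinWait, Closed, Listen}.
States satisfying AF ((¬ack → ¬syn) ∨ (¬ack → ¬syn)): {SynRcvd, FinWait, SynSent, Closed, Listen}.

{SynRcvd, FinWait, SynSent, Closed, Listen}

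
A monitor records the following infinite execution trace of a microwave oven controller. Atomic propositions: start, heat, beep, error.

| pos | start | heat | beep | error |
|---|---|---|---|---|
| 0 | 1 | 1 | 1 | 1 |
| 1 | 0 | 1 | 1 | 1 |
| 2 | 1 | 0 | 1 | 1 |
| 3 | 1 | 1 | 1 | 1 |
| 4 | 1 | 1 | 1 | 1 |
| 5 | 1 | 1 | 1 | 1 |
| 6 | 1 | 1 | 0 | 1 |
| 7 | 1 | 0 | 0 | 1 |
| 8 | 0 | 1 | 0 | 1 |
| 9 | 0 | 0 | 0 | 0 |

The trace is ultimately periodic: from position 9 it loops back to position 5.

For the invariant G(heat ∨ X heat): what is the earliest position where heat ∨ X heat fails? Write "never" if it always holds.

never

heat ∨ X heat holds at every position 0..9, and those are all the positions the trace ever visits, so the invariant G(heat ∨ X heat) is never violated.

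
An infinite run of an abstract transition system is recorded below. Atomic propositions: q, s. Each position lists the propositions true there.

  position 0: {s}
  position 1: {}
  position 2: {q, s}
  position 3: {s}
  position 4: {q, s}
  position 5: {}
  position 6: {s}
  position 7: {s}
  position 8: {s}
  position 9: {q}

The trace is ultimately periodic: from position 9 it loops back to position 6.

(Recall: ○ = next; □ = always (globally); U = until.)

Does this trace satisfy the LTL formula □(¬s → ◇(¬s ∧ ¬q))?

No

¬s → ◇(¬s ∧ ¬q) must hold at every position from 0 onward. It fails at position 9, so □(¬s → ◇(¬s ∧ ¬q)) is false.
Positions where ¬s holds: 1, 5, 9.
Check ◇(¬s ∧ ¬q) at each: 1→ok, 5→ok, 9→fails.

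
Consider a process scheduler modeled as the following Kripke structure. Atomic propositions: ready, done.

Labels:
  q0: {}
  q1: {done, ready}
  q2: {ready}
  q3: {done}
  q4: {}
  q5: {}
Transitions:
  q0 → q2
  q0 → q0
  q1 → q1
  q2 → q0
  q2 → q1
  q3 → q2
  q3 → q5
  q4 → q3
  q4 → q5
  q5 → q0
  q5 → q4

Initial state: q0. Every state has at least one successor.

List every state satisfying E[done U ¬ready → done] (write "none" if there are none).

{q1, q2, q3}

States satisfying done: {q1, q3}.
States satisfying ¬ready → done: {q1, q2, q3}.
States satisfying E[done U ¬ready → done]: {q1, q2, q3}.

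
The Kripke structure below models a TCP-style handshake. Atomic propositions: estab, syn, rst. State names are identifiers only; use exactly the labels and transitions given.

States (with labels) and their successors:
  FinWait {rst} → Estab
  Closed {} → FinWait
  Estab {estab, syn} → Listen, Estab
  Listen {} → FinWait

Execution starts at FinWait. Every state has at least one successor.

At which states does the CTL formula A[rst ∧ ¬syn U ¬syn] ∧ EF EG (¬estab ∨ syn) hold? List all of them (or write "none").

{FinWait, Closed, Listen}

States satisfying rst ∧ ¬syn: {FinWait}.
States satisfying ¬syn: {FinWait, Closed, Listen}.
States satisfying A[rst ∧ ¬syn U ¬syn]: {FinWait, Closed, Listen}.
States satisfying EG (¬estab ∨ syn): {FinWait, Closed, Estab, Listen}.
States satisfying EF EG (¬estab ∨ syn): {FinWait, Closed, Estab, Listen}.
States satisfying A[rst ∧ ¬syn U ¬syn] ∧ EF EG (¬estab ∨ syn): {FinWait, Closed, Listen}.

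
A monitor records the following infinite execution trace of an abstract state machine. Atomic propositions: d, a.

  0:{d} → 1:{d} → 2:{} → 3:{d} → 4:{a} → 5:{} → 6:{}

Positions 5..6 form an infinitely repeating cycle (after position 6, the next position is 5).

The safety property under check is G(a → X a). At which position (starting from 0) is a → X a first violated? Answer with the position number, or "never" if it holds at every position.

Check a → X a at each position in order: 0 ✓, 1 ✓, 2 ✓, 3 ✓.
At position 4 the labels are {a} and the next position 5 has {}, so a → X a is false there. This is the first violation.

4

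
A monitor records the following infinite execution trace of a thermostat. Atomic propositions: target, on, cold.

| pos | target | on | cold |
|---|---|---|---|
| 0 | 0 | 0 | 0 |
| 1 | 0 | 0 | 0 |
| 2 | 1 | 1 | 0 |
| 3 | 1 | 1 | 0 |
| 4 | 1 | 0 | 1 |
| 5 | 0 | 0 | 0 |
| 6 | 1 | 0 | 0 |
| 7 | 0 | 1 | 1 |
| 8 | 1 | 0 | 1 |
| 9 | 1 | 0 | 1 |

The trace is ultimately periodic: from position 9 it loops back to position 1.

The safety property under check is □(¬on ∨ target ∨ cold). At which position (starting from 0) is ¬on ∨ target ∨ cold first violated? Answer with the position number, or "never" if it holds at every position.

¬on ∨ target ∨ cold holds at every position 0..9, and those are all the positions the trace ever visits, so the invariant □(¬on ∨ target ∨ cold) is never violated.

never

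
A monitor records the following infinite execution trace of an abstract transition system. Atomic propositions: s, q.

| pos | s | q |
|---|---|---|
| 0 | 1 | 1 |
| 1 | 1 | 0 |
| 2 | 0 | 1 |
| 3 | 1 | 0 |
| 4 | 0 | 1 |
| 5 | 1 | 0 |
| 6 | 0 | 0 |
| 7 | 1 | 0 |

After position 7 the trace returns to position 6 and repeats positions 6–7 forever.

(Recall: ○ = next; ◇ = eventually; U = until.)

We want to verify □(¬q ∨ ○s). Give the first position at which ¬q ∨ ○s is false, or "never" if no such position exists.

never

¬q ∨ ○s holds at every position 0..7, and those are all the positions the trace ever visits, so the invariant □(¬q ∨ ○s) is never violated.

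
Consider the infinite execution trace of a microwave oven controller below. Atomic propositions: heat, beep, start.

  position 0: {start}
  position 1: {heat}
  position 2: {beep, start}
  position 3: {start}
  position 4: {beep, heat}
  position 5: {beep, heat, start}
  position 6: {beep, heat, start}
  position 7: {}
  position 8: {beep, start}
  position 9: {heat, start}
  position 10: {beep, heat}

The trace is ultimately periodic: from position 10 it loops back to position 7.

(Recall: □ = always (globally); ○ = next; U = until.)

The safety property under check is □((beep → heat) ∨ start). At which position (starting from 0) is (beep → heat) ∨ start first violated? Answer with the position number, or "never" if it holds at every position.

never

(beep → heat) ∨ start holds at every position 0..10, and those are all the positions the trace ever visits, so the invariant □((beep → heat) ∨ start) is never violated.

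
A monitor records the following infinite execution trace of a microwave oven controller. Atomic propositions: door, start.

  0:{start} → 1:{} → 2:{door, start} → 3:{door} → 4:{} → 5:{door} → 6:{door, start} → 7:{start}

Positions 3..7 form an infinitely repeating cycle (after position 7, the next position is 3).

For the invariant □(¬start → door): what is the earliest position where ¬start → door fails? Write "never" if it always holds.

Check ¬start → door at each position in order: 0 ✓.
At position 1 the labels are {}, so ¬start → door is false there. This is the first violation.

1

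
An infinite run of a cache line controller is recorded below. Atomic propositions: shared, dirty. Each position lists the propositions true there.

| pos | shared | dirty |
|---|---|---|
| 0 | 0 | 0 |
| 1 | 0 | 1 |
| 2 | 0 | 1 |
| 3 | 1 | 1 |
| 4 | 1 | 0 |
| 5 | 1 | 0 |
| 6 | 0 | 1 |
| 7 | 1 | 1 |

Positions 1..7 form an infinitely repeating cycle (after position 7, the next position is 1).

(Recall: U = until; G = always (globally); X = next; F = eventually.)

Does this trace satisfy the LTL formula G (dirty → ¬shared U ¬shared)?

dirty → ¬shared U ¬shared must hold at every position from 0 onward. It fails at position 3, so G (dirty → ¬shared U ¬shared) is false.
Positions where dirty holds: 1, 2, 3, 6, 7.
Check ¬shared U ¬shared at each: 1→ok, 2→ok, 3→fails, 6→ok, 7→fails.

Violated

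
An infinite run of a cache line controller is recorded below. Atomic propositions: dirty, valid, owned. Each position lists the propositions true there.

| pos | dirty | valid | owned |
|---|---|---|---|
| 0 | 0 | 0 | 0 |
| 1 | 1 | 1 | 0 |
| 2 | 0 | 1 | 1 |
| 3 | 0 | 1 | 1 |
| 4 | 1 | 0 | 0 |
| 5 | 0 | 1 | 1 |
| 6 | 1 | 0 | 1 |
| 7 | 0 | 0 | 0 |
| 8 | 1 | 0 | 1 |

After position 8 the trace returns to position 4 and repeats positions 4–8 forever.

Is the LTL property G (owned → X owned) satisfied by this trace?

Does not hold

owned → X owned must hold at every position from 0 onward. It fails at position 3, so G (owned → X owned) is false.
Positions where owned holds: 2, 3, 5, 6, 8.
Check X owned at each: 2→ok, 3→fails, 5→ok, 6→fails, 8→fails.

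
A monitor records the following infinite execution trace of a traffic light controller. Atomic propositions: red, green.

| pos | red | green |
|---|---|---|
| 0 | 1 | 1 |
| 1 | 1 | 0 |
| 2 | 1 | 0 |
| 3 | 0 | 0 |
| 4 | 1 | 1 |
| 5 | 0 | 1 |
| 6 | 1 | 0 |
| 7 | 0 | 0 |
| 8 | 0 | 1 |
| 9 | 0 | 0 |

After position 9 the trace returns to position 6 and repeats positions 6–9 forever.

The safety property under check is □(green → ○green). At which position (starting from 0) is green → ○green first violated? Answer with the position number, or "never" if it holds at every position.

At position 0 the labels are {green, red} and the next position 1 has {red}, so green → ○green is false there. This is the first violation.

0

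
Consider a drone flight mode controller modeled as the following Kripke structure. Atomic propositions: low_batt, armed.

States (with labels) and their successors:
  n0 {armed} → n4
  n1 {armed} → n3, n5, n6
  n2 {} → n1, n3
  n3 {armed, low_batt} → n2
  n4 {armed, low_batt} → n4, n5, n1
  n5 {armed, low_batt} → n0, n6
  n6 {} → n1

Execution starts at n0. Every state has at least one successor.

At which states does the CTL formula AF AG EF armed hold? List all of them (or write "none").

States satisfying AG EF armed: {n0, n1, n2, n3, n4, n5, n6}.
States satisfying AF AG EF armed: {n0, n1, n2, n3, n4, n5, n6}.

{n0, n1, n2, n3, n4, n5, n6}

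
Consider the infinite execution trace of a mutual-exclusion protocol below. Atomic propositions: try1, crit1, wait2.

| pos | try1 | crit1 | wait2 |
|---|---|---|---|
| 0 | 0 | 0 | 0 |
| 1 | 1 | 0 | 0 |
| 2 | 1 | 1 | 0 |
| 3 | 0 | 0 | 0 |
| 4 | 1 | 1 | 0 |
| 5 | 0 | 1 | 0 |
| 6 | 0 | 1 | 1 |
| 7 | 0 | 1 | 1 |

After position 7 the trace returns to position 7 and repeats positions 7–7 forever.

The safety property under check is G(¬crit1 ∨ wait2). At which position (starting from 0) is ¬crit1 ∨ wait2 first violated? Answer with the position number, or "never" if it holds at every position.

2

Check ¬crit1 ∨ wait2 at each position in order: 0 ✓, 1 ✓.
At position 2 the labels are {crit1, try1}, so ¬crit1 ∨ wait2 is false there. This is the first violation.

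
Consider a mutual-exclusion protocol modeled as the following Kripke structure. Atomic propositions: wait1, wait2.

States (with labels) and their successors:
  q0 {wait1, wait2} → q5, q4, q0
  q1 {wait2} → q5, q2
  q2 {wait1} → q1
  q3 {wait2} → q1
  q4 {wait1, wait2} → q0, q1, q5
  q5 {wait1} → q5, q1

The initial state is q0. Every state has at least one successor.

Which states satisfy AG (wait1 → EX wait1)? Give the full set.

none

States satisfying wait1 → EX wait1: {q0, q1, q3, q4, q5}.
States satisfying AG (wait1 → EX wait1): ∅.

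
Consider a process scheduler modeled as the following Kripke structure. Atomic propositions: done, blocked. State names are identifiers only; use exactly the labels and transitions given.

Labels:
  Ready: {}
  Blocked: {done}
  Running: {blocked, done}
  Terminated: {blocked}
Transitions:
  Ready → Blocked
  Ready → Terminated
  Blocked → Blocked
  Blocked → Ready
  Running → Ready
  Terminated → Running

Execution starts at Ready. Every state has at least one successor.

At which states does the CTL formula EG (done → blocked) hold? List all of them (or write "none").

States satisfying done → blocked: {Ready, Running, Terminated}.
States satisfying EG (done → blocked): {Ready, Running, Terminated}.

{Ready, Running, Terminated}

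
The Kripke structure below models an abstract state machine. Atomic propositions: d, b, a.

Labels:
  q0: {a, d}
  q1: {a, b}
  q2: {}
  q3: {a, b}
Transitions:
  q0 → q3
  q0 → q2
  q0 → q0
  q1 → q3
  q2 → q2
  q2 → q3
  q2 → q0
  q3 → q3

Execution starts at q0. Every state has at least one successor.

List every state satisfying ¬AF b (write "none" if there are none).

{q0, q2}

States satisfying b: {q1, q3}.
States satisfying AF b: {q1, q3}.
States satisfying ¬AF b: {q0, q2}.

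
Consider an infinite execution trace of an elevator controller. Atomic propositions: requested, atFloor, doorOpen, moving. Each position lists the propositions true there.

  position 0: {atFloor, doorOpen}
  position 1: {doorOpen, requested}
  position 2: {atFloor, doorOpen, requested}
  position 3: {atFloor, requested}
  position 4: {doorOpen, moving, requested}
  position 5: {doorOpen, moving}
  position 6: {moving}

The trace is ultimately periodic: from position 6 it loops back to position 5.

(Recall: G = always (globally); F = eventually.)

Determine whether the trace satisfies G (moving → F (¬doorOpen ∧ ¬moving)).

moving → F (¬doorOpen ∧ ¬moving) must hold at every position from 0 onward. It fails at position 4, so G (moving → F (¬doorOpen ∧ ¬moving)) is false.
Positions where moving holds: 4, 5, 6.
Check F (¬doorOpen ∧ ¬moving) at each: 4→fails, 5→fails, 6→fails.

Violated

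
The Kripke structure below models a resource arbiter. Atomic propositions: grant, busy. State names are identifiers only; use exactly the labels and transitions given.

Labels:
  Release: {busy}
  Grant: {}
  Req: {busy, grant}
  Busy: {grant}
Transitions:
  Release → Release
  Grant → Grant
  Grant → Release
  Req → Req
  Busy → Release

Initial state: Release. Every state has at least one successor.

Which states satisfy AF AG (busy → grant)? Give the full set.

States satisfying AG (busy → grant): {Req}.
States satisfying AF AG (busy → grant): {Req}.

{Req}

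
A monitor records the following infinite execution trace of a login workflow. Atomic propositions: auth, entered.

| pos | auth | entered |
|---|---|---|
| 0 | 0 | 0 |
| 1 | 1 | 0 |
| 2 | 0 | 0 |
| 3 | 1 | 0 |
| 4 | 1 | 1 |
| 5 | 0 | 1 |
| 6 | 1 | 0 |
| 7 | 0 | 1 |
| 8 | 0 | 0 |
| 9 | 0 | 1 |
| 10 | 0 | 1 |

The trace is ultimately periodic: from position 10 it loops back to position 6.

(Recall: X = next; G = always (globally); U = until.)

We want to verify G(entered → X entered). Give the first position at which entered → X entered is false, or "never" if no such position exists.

5

Check entered → X entered at each position in order: 0 ✓, 1 ✓, 2 ✓, 3 ✓, 4 ✓.
At position 5 the labels are {entered} and the next position 6 has {auth}, so entered → X entered is false there. This is the first violation.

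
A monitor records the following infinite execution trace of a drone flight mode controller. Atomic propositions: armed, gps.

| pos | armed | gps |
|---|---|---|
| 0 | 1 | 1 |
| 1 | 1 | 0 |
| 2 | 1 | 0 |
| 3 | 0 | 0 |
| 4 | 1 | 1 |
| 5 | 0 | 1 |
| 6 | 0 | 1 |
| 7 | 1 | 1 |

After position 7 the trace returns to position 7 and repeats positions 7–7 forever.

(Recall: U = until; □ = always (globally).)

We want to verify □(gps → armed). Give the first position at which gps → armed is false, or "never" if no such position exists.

5

Check gps → armed at each position in order: 0 ✓, 1 ✓, 2 ✓, 3 ✓, 4 ✓.
At position 5 the labels are {gps}, so gps → armed is false there. This is the first violation.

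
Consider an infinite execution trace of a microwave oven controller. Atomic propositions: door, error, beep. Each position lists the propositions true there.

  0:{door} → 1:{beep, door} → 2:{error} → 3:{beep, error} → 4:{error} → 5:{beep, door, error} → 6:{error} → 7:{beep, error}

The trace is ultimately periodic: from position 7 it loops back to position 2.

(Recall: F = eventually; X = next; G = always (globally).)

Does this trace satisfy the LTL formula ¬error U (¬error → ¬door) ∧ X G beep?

Walking from position 0: ¬error → ¬door first holds at position 2, and ¬error holds at every earlier position along the way, so ¬error U (¬error → ¬door) holds.
The position after 0 is 1; G beep is false there.
At position 0: ¬error U (¬error → ¬door) is true; X G beep is false; so ¬error U (¬error → ¬door) ∧ X G beep is false.

Does not hold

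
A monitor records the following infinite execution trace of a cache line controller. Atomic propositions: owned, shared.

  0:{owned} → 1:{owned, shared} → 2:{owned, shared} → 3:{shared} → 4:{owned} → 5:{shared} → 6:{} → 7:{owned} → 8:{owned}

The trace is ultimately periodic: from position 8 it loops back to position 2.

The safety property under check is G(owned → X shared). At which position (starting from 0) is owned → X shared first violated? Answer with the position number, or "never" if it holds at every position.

Check owned → X shared at each position in order: 0 ✓, 1 ✓, 2 ✓, 3 ✓, 4 ✓, 5 ✓, 6 ✓.
At position 7 the labels are {owned} and the next position 8 has {owned}, so owned → X shared is false there. This is the first violation.

7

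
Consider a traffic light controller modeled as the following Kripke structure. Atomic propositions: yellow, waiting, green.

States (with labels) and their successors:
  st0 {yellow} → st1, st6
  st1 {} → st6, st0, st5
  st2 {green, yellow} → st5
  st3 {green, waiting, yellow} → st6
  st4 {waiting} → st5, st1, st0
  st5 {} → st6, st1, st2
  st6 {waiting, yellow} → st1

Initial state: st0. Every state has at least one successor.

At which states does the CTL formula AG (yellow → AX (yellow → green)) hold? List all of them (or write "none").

States satisfying yellow → AX (yellow → green): {st1, st2, st4, st5, st6}.
States satisfying AG (yellow → AX (yellow → green)): ∅.

none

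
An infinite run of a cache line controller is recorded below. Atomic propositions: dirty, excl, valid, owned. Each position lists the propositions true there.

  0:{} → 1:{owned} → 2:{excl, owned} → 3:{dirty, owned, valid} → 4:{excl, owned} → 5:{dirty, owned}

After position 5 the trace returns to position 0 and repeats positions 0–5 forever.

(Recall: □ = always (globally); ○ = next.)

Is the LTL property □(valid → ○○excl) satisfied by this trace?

Does not hold

valid → ○○excl must hold at every position from 0 onward. It fails at position 3, so □(valid → ○○excl) is false.
Positions where valid holds: 3.
Check ○○excl at each: 3→fails.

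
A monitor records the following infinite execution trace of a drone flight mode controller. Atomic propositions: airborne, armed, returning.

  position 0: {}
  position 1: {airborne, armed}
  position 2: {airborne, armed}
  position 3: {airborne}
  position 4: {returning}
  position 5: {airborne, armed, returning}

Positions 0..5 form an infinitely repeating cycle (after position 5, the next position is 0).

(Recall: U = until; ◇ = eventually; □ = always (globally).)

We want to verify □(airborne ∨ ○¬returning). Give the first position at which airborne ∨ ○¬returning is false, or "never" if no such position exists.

4

Check airborne ∨ ○¬returning at each position in order: 0 ✓, 1 ✓, 2 ✓, 3 ✓.
At position 4 the labels are {returning} and the next position 5 has {airborne, armed, returning}, so airborne ∨ ○¬returning is false there. This is the first violation.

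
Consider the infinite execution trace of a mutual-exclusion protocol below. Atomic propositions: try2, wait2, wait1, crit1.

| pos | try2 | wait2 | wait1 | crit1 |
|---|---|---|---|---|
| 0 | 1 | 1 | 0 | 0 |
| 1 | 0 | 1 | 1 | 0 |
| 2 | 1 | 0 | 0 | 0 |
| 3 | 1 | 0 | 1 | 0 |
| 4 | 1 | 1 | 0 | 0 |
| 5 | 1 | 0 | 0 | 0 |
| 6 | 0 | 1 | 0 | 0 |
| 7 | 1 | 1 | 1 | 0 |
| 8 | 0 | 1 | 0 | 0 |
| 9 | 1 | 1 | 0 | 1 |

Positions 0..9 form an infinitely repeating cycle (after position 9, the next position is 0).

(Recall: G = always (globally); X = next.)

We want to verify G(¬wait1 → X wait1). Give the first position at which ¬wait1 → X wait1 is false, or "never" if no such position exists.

4

Check ¬wait1 → X wait1 at each position in order: 0 ✓, 1 ✓, 2 ✓, 3 ✓.
At position 4 the labels are {try2, wait2} and the next position 5 has {try2}, so ¬wait1 → X wait1 is false there. This is the first violation.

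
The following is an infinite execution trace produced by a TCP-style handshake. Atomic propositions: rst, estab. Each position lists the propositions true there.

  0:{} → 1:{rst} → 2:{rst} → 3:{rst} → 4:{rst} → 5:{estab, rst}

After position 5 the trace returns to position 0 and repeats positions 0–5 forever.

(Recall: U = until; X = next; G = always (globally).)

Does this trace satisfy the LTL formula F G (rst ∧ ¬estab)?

No

G (rst ∧ ¬estab) is false at every position 0..5, so it never becomes true and F G (rst ∧ ¬estab) fails.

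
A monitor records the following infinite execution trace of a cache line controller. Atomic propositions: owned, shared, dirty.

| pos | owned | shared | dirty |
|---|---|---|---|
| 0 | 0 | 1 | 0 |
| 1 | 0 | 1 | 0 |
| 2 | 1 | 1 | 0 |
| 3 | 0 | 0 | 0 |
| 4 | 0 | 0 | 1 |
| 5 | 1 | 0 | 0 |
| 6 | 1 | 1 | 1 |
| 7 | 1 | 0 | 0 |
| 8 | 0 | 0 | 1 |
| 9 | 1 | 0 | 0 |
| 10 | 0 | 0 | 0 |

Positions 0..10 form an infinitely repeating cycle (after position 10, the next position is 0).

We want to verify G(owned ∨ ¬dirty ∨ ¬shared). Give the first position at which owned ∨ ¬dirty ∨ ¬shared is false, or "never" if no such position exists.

never

owned ∨ ¬dirty ∨ ¬shared holds at every position 0..10, and those are all the positions the trace ever visits, so the invariant G(owned ∨ ¬dirty ∨ ¬shared) is never violated.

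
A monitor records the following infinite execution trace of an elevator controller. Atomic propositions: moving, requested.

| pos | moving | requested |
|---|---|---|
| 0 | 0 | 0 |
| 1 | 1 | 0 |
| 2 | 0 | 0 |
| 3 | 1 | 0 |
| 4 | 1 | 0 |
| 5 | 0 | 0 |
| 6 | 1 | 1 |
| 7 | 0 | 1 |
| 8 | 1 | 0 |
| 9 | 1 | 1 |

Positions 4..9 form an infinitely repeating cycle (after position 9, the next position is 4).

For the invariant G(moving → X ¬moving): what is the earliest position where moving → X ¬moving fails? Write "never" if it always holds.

3

Check moving → X ¬moving at each position in order: 0 ✓, 1 ✓, 2 ✓.
At position 3 the labels are {moving} and the next position 4 has {moving}, so moving → X ¬moving is false there. This is the first violation.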